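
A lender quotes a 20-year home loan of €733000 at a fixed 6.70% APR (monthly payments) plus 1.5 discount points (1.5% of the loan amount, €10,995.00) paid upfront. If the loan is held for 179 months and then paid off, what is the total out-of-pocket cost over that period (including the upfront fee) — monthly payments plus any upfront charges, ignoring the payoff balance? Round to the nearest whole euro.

€1,004,749

At 6.70% the monthly rate is 0.0055833, so the payment is 733,000 × 0.0055833 / (1 − 1.0055833^−240) = €5,551.70.
Total outlay = 179 × €5,551.70 + €10,995.00 = €1,004,749.30.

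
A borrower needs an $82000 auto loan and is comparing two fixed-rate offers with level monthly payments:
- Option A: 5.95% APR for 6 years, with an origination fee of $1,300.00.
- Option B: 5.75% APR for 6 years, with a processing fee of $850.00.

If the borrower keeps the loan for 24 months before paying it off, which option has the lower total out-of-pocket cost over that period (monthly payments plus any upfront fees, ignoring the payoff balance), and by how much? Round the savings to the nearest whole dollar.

Option A: monthly rate = 5.95%/12 = 0.0049583; payment = 82,000 × 0.0049583 / (1 − (1+0.0049583)^−72) = $1,357.04.
Option B: at 5.75% the monthly rate is 0.0047917, so the payment is 82,000 × 0.0047917 / (1 − 1.0047917^−72) = $1,349.32.
Over 24 months: Option A costs 24 × $1,357.04 + $1,300.00 = $33,868.96; Option B costs 24 × $1,349.32 + $850.00 = $33,233.68.
Option B is cheaper by $33,868.96 − $33,233.68 = $635.28.

Option B by $635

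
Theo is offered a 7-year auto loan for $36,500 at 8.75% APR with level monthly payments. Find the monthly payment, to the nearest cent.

At 8.75% the monthly rate is 0.0072917, so the payment is 36,500 × 0.0072917 / (1 − 1.0072917^−84) = $582.63.

$582.63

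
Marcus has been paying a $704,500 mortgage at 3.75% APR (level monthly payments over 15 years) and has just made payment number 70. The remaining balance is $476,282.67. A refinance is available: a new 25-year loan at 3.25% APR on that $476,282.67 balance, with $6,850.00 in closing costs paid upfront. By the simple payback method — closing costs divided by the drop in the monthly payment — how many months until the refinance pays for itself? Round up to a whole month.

3 months

Current payment = 704,500 × 3.75%/12 / (1 − (1+0.0031250)^−180) = $5,123.28.
Refinanced payment = 476,282.67 × 0.0027083 / (1 − (1+0.0027083)^−300) = $2,321.00.
Monthly savings = $5,123.28 − $2,321.00 = $2,802.28.
Break-even = $6,850.00 / $2,802.28 = 2.44 → 3 months.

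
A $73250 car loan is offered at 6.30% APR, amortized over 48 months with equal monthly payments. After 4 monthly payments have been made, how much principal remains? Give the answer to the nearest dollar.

$67,824

With monthly rate i = 6.3%/12 = 0.0052500, the balance after k of n payments is P · [(1+i)^n − (1+i)^k] / [(1+i)^n − 1].
(1+0.0052500)^48 = 1.28574820 and (1+0.0052500)^4 = 1.02116595, so the balance is 73,250 × (1.28574820 − 1.02116595) / (1.28574820 − 1) = $67,824.22.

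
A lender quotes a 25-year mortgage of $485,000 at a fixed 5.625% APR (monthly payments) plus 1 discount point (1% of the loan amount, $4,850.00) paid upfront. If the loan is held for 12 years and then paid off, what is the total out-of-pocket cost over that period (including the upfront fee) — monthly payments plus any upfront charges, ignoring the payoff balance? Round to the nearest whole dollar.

Monthly rate = 5.625%/12 = 0.0046875; payment = 485,000 × 0.0046875 / (1 − (1+0.0046875)^−300) = $3,014.64.
Total outlay = 144 × $3,014.64 + $4,850.00 = $438,958.16.

$438,958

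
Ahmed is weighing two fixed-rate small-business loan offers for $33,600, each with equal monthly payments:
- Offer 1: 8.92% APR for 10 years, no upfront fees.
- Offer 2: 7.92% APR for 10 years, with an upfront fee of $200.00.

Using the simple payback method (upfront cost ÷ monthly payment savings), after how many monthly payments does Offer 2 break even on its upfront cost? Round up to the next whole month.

12 months

Offer 1: monthly rate = 8.92%/12 = 0.0074333; payment = 33,600 × 0.0074333 / (1 − (1+0.0074333)^−120) = $424.18.
Offer 2: at 7.92% the monthly rate is 0.0066000, so the payment is 33,600 × 0.0066000 / (1 − 1.0066000^−120) = $406.24.
Monthly savings = $424.18 − $406.24 = $17.94.
Break-even = $200.00 / $17.94 = 11.15 → 12 months.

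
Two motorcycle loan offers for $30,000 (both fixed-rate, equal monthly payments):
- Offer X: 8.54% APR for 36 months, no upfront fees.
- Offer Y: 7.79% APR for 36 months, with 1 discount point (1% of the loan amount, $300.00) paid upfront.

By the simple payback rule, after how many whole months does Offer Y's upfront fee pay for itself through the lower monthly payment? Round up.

Offer X: monthly rate = 8.54%/12 = 0.0071167; payment = 30,000 × 0.0071167 / (1 − (1+0.0071167)^−36) = $947.58.
Offer Y: monthly rate = 7.79%/12 = 0.0064917; payment = 30,000 × 0.0064917 / (1 − (1+0.0064917)^−36) = $937.19.
Monthly savings = $947.58 − $937.19 = $10.39.
Break-even = $300.00 / $10.39 = 28.87 → 29 months.

29 months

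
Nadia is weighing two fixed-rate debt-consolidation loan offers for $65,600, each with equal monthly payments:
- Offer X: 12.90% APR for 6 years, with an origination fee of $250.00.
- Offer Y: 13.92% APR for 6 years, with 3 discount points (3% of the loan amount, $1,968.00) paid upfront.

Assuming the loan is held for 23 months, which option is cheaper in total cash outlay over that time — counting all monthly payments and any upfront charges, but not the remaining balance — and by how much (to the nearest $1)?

Offer X: at 12.90% the monthly rate is 0.0107500, so the payment is 65,600 × 0.0107500 / (1 − 1.0107500^−72) = $1,313.40.
Offer Y: at 13.92% the monthly rate is 0.0116000, so the payment is 65,600 × 0.0116000 / (1 − 1.0116000^−72) = $1,348.93.
Over 23 months: Offer X costs 23 × $1,313.40 + $250.00 = $30,458.20; Offer Y costs 23 × $1,348.93 + $1,968.00 = $32,993.39.
Offer X is cheaper by $32,993.39 − $30,458.20 = $2,535.19.

Offer X by $2,535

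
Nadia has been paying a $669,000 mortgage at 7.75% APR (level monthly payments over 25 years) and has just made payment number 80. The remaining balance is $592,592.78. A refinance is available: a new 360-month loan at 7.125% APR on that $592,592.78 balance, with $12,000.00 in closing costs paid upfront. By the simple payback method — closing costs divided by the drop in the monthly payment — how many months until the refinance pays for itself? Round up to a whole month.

12 months

Current payment = 669,000 × 7.75%/12 / (1 − (1+0.0064583)^−300) = $5,053.15.
Refinanced payment = 592,592.78 × 0.0059375 / (1 − (1+0.0059375)^−360) = $3,992.41.
Monthly savings = $5,053.15 − $3,992.41 = $1,060.74.
Break-even = $12,000.00 / $1,060.74 = 11.31 → 12 months.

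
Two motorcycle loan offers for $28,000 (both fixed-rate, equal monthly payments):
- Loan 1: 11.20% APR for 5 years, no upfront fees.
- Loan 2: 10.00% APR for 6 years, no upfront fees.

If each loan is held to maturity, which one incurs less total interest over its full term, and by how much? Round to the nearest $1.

Loan 1: at 11.20% the monthly rate is 0.0093333, so the payment is 28,000 × 0.0093333 / (1 − 1.0093333^−60) = $611.58.
Total interest on Loan 1 = 60 × $611.58 − $28,000 = $8,694.80.
Loan 2: at 10.00% the monthly rate is 0.0083333, so the payment is 28,000 × 0.0083333 / (1 − 1.0083333^−72) = $518.72.
Total interest on Loan 2 = 72 × $518.72 − $28,000 = $9,347.84.
Loan 1 is lower by $653.04.

Loan 1 by $653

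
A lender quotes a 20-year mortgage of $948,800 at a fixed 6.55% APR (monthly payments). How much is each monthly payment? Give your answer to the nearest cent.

$7,101.95

Monthly rate = 6.55%/12 = 0.0054583; payment = 948,800 × 0.0054583 / (1 − (1+0.0054583)^−240) = $7,101.95.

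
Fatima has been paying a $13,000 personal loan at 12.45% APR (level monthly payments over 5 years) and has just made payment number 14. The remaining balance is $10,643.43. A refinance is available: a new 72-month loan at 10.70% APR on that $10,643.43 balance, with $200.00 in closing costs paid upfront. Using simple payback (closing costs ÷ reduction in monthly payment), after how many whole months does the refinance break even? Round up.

3 months

Current payment = 13,000 × 12.45%/12 / (1 − (1+0.0103750)^−60) = $292.14.
Refinanced payment = 10,643.43 × 0.0089167 / (1 − (1+0.0089167)^−72) = $200.96.
Monthly savings = $292.14 − $200.96 = $91.18.
Break-even = $200.00 / $91.18 = 2.19 → 3 months.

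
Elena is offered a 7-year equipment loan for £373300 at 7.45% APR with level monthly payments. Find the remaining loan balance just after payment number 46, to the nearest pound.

With monthly rate i = 7.45%/12 = 0.0062083, the balance after k of n payments is P · [(1+i)^n − (1+i)^k] / [(1+i)^n − 1].
(1+0.0062083)^84 = 1.68183901 and (1+0.0062083)^46 = 1.32936381, so the balance is 373,300 × (1.68183901 − 1.32936381) / (1.68183901 − 1) = £192,976.63.

£192,977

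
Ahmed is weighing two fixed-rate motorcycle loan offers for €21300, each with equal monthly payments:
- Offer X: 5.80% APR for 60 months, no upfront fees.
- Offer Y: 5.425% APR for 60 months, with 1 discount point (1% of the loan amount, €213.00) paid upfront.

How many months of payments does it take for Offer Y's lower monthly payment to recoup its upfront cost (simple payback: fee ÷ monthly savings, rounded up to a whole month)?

Offer X: monthly rate = 5.8%/12 = 0.0048333; payment = 21,300 × 0.0048333 / (1 − (1+0.0048333)^−60) = €409.81.
Offer Y: monthly rate = 5.425%/12 = 0.0045208; payment = 21,300 × 0.0045208 / (1 − (1+0.0045208)^−60) = €406.12.
Monthly savings = €409.81 − €406.12 = €3.69.
Break-even = €213.00 / €3.69 = 57.72 → 58 months.

58 months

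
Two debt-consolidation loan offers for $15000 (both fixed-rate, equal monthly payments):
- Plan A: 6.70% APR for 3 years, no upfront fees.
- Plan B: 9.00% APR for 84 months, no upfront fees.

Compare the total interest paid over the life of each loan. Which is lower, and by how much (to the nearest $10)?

Plan A: at 6.70% the monthly rate is 0.0055833, so the payment is 15,000 × 0.0055833 / (1 − 1.0055833^−36) = $461.10.
Total interest on Plan A = 36 × $461.10 − $15,000 = $1,599.60.
Plan B: at 9.00% the monthly rate is 0.0075000, so the payment is 15,000 × 0.0075000 / (1 − 1.0075000^−84) = $241.34.
Total interest on Plan B = 84 × $241.34 − $15,000 = $5,272.56.
Plan A is lower by $3,672.96.

Plan A by $3,670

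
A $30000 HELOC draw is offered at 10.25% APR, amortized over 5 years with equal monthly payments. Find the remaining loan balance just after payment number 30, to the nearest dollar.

With monthly rate i = 10.25%/12 = 0.0085417, the balance after k of n payments is P · [(1+i)^n − (1+i)^k] / [(1+i)^n − 1].
(1+0.0085417)^60 = 1.66583014 and (1+0.0085417)^30 = 1.29067042, so the balance is 30,000 × (1.66583014 − 1.29067042) / (1.66583014 − 1) = $16,903.40.

$16,903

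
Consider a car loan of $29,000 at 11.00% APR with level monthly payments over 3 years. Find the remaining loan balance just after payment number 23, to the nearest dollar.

$11,586

With monthly rate i = 11%/12 = 0.0091667, the balance after k of n payments is P · [(1+i)^n − (1+i)^k] / [(1+i)^n − 1].
(1+0.0091667)^36 = 1.38887863 and (1+0.0091667)^23 = 1.23352124, so the balance is 29,000 × (1.38887863 − 1.23352124) / (1.38887863 − 1) = $11,585.53.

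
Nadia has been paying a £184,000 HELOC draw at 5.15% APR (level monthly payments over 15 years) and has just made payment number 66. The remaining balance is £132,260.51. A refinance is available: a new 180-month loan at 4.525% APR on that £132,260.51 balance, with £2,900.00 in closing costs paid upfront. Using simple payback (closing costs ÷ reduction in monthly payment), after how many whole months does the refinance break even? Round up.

Current payment = 184,000 × 5.15%/12 / (1 − (1+0.0042917)^−180) = £1,469.48.
Refinanced payment = 132,260.51 × 0.0037708 / (1 − (1+0.0037708)^−180) = £1,013.47.
Monthly savings = £1,469.48 − £1,013.47 = £456.01.
Break-even = £2,900.00 / £456.01 = 6.36 → 7 months.

7 months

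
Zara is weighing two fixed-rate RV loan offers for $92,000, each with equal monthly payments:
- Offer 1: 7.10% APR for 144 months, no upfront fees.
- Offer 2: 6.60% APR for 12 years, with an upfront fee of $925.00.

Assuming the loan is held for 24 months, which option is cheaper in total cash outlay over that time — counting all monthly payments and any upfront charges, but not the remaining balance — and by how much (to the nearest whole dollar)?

Offer 1: at 7.10% the monthly rate is 0.0059167, so the payment is 92,000 × 0.0059167 / (1 − 1.0059167^−144) = $951.02.
Offer 2: monthly rate = 6.6%/12 = 0.0055000; payment = 92,000 × 0.0055000 / (1 − (1+0.0055000)^−144) = $926.61.
Over 24 months: Offer 1 costs 24 × $951.02 = $22,824.48; Offer 2 costs 24 × $926.61 + $925.00 = $23,163.64.
Offer 1 is cheaper by $23,163.64 − $22,824.48 = $339.16.

Offer 1 by $339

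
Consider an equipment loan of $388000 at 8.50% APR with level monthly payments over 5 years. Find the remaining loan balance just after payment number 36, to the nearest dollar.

$175,125

With monthly rate i = 8.5%/12 = 0.0070833, the balance after k of n payments is P · [(1+i)^n − (1+i)^k] / [(1+i)^n − 1].
(1+0.0070833)^60 = 1.52730060 and (1+0.0070833)^36 = 1.28930217, so the balance is 388,000 × (1.52730060 − 1.28930217) / (1.52730060 − 1) = $175,124.76.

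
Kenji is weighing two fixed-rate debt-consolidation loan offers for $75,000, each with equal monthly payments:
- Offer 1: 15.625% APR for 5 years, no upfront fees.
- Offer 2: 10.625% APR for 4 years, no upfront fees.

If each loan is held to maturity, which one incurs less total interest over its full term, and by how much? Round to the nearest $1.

Offer 1: at 15.625% the monthly rate is 0.0130208, so the payment is 75,000 × 0.0130208 / (1 − 1.0130208^−60) = $1,808.94.
Total interest on Offer 1 = 60 × $1,808.94 − $75,000 = $33,536.40.
Offer 2: at 10.625% the monthly rate is 0.0088542, so the payment is 75,000 × 0.0088542 / (1 − 1.0088542^−48) = $1,924.78.
Total interest on Offer 2 = 48 × $1,924.78 − $75,000 = $17,389.44.
Offer 2 is lower by $16,146.96.

Offer 2 by $16,147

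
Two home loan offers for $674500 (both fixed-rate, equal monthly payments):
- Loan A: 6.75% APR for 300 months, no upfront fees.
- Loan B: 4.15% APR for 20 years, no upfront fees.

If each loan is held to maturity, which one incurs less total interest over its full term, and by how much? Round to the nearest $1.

Loan A: monthly rate = 6.75%/12 = 0.0056250; payment = 674,500 × 0.0056250 / (1 − (1+0.0056250)^−300) = $4,660.20.
Total interest on Loan A = 300 × $4,660.20 − $674,500 = $723,560.00.
Loan B: monthly rate = 4.15%/12 = 0.0034583; payment = 674,500 × 0.0034583 / (1 − (1+0.0034583)^−240) = $4,140.85.
Total interest on Loan B = 240 × $4,140.85 − $674,500 = $319,304.00.
Loan B is lower by $404,256.00.

Loan B by $404,256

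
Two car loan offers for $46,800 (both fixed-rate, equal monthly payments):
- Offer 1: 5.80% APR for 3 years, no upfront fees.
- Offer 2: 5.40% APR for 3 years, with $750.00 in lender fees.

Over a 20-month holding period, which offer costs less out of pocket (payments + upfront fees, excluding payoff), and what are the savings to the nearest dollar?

Offer 1 by $581

Offer 1: at 5.80% the monthly rate is 0.0048333, so the payment is 46,800 × 0.0048333 / (1 − 1.0048333^−36) = $1,419.51.
Offer 2: monthly rate = 5.4%/12 = 0.0045000; payment = 46,800 × 0.0045000 / (1 − (1+0.0045000)^−36) = $1,411.06.
Over 20 months: Offer 1 costs 20 × $1,419.51 = $28,390.20; Offer 2 costs 20 × $1,411.06 + $750.00 = $28,971.20.
Offer 1 is cheaper by $28,971.20 − $28,390.20 = $581.00.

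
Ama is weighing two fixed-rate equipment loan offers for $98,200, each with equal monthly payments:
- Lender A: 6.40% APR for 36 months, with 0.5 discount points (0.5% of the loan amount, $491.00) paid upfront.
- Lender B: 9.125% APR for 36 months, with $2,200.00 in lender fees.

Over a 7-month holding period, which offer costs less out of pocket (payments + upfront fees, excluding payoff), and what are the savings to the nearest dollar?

Lender A: at 6.40% the monthly rate is 0.0053333, so the payment is 98,200 × 0.0053333 / (1 − 1.0053333^−36) = $3,005.26.
Lender B: at 9.125% the monthly rate is 0.0076042, so the payment is 98,200 × 0.0076042 / (1 − 1.0076042^−36) = $3,128.45.
Over 7 months: Lender A costs 7 × $3,005.26 + $491.00 = $21,527.82; Lender B costs 7 × $3,128.45 + $2,200.00 = $24,099.15.
Lender A is cheaper by $24,099.15 − $21,527.82 = $2,571.33.

Lender A by $2,571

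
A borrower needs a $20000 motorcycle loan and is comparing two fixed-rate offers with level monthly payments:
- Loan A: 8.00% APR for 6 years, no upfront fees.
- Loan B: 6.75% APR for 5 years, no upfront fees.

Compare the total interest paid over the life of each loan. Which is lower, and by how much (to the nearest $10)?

Loan B by $1,630

Loan A: monthly rate = 8%/12 = 0.0066667; payment = 20,000 × 0.0066667 / (1 − (1+0.0066667)^−72) = $350.66.
Total interest on Loan A = 72 × $350.66 − $20,000 = $5,247.52.
Loan B: monthly rate = 6.75%/12 = 0.0056250; payment = 20,000 × 0.0056250 / (1 − (1+0.0056250)^−60) = $393.67.
Total interest on Loan B = 60 × $393.67 − $20,000 = $3,620.20.
Loan B is lower by $1,627.32.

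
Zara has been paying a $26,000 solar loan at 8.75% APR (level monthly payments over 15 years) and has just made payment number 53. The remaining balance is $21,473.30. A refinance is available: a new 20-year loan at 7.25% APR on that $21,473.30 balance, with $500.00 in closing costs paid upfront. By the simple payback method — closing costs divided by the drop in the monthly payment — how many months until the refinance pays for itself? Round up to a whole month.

Current payment = 26,000 × 8.75%/12 / (1 − (1+0.0072917)^−180) = $259.86.
Refinanced payment = 21,473.30 × 0.0060417 / (1 − (1+0.0060417)^−240) = $169.72.
Monthly savings = $259.86 − $169.72 = $90.14.
Break-even = $500.00 / $90.14 = 5.55 → 6 months.

6 months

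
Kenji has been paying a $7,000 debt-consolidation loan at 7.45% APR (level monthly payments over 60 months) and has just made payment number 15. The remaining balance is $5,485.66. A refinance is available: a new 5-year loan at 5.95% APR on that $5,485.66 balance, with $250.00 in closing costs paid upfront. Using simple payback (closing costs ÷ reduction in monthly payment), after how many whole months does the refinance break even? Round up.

Current payment = 7,000 × 7.45%/12 / (1 − (1+0.0062083)^−60) = $140.10.
Refinanced payment = 5,485.66 × 0.0049583 / (1 − (1+0.0049583)^−60) = $105.93.
Monthly savings = $140.10 − $105.93 = $34.17.
Break-even = $250.00 / $34.17 = 7.32 → 8 months.

8 months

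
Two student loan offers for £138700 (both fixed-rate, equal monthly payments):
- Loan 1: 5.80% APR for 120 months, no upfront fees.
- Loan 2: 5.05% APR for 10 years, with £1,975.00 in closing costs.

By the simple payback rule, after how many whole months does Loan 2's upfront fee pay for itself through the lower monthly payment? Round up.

Loan 1: at 5.80% the monthly rate is 0.0048333, so the payment is 138,700 × 0.0048333 / (1 − 1.0048333^−120) = £1,525.96.
Loan 2: at 5.05% the monthly rate is 0.0042083, so the payment is 138,700 × 0.0042083 / (1 − 1.0042083^−120) = £1,474.52.
Monthly savings = £1,525.96 − £1,474.52 = £51.44.
Break-even = £1,975.00 / £51.44 = 38.39 → 39 months.

39 months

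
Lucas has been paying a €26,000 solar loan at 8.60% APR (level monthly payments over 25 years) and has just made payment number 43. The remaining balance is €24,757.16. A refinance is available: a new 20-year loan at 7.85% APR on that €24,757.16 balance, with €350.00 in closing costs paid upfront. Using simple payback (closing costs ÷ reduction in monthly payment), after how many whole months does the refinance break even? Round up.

Current payment = 26,000 × 8.6%/12 / (1 − (1+0.0071667)^−300) = €211.11.
Refinanced payment = 24,757.16 × 0.0065417 / (1 − (1+0.0065417)^−240) = €204.77.
Monthly savings = €211.11 − €204.77 = €6.34.
Break-even = €350.00 / €6.34 = 55.21 → 56 months.

56 months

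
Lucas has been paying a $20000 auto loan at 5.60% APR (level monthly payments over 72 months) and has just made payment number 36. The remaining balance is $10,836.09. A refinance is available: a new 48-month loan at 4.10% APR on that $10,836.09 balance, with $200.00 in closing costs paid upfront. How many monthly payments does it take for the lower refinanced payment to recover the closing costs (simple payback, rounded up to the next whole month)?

Current payment = 20,000 × 5.6%/12 / (1 − (1+0.0046667)^−72) = $327.69.
Refinanced payment = 10,836.09 × 0.0034167 / (1 − (1+0.0034167)^−48) = $245.15.
Monthly savings = $327.69 − $245.15 = $82.54.
Break-even = $200.00 / $82.54 = 2.42 → 3 months.

3 months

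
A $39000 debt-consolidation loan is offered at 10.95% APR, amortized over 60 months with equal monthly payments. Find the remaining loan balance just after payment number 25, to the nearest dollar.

With monthly rate i = 10.95%/12 = 0.0091250, the balance after k of n payments is P · [(1+i)^n − (1+i)^k] / [(1+i)^n − 1].
(1+0.0091250)^60 = 1.72463791 and (1+0.0091250)^25 = 1.25494340, so the balance is 39,000 × (1.72463791 − 1.25494340) / (1.72463791 − 1) = $25,278.95.

$25,279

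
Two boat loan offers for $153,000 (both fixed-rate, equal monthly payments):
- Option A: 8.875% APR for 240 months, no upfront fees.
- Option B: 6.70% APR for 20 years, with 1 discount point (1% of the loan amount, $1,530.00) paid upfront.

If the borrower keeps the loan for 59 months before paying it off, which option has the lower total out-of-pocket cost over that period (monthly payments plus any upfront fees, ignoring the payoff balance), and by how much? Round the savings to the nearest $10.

Option B by $10,590

Option A: monthly rate = 8.875%/12 = 0.0073958; payment = 153,000 × 0.0073958 / (1 − (1+0.0073958)^−240) = $1,364.30.
Option B: monthly rate = 6.7%/12 = 0.0055833; payment = 153,000 × 0.0055833 / (1 − (1+0.0055833)^−240) = $1,158.81.
Over 59 months: Option A costs 59 × $1,364.30 = $80,493.70; Option B costs 59 × $1,158.81 + $1,530.00 = $69,899.79.
Option B is cheaper by $80,493.70 − $69,899.79 = $10,593.91.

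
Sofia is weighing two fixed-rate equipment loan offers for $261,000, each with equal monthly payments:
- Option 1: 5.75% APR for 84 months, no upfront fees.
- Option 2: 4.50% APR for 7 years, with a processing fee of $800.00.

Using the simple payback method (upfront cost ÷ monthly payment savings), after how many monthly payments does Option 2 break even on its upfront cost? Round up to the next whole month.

6 months

Option 1: monthly rate = 5.75%/12 = 0.0047917; payment = 261,000 × 0.0047917 / (1 − (1+0.0047917)^−84) = $3,781.63.
Option 2: at 4.50% the monthly rate is 0.0037500, so the payment is 261,000 × 0.0037500 / (1 − 1.0037500^−84) = $3,627.94.
Monthly savings = $3,781.63 − $3,627.94 = $153.69.
Break-even = $800.00 / $153.69 = 5.21 → 6 months.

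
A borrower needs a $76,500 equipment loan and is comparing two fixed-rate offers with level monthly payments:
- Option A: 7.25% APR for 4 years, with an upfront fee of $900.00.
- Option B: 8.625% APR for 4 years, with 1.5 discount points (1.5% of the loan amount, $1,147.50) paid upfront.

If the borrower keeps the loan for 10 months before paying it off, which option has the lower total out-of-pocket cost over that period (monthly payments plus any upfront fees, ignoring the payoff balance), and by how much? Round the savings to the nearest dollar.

Option A: at 7.25% the monthly rate is 0.0060417, so the payment is 76,500 × 0.0060417 / (1 − 1.0060417^−48) = $1,840.77.
Option B: monthly rate = 8.625%/12 = 0.0071875; payment = 76,500 × 0.0071875 / (1 − (1+0.0071875)^−48) = $1,890.11.
Over 10 months: Option A costs 10 × $1,840.77 + $900.00 = $19,307.70; Option B costs 10 × $1,890.11 + $1,147.50 = $20,048.60.
Option A is cheaper by $20,048.60 − $19,307.70 = $740.90.

Option A by $741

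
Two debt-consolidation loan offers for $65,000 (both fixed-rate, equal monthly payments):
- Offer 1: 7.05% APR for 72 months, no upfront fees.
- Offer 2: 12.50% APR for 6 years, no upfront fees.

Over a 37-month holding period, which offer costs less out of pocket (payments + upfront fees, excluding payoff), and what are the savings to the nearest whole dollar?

Offer 1: at 7.05% the monthly rate is 0.0058750, so the payment is 65,000 × 0.0058750 / (1 − 1.0058750^−72) = $1,109.75.
Offer 2: monthly rate = 12.5%/12 = 0.0104167; payment = 65,000 × 0.0104167 / (1 − (1+0.0104167)^−72) = $1,287.73.
Over 37 months: Offer 1 costs 37 × $1,109.75 = $41,060.75; Offer 2 costs 37 × $1,287.73 = $47,646.01.
Offer 1 is cheaper by $47,646.01 − $41,060.75 = $6,585.26.

Offer 1 by $6,585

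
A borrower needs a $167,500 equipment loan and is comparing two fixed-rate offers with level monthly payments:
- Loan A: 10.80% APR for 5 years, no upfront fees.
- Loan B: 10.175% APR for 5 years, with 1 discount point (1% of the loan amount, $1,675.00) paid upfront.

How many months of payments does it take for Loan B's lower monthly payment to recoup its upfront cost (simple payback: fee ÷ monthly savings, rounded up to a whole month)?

Loan A: monthly rate = 10.8%/12 = 0.0090000; payment = 167,500 × 0.0090000 / (1 − (1+0.0090000)^−60) = $3,625.17.
Loan B: at 10.175% the monthly rate is 0.0084792, so the payment is 167,500 × 0.0084792 / (1 − 1.0084792^−60) = $3,573.32.
Monthly savings = $3,625.17 − $3,573.32 = $51.85.
Break-even = $1,675.00 / $51.85 = 32.30 → 33 months.

33 months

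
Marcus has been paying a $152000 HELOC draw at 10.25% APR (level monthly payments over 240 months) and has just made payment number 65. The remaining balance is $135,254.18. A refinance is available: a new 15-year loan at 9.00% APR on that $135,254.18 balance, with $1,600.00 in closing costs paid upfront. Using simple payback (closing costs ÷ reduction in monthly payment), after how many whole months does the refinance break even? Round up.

Current payment = 152,000 × 10.25%/12 / (1 − (1+0.0085417)^−240) = $1,492.10.
Refinanced payment = 135,254.18 × 0.0075000 / (1 − (1+0.0075000)^−180) = $1,371.84.
Monthly savings = $1,492.10 − $1,371.84 = $120.26.
Break-even = $1,600.00 / $120.26 = 13.30 → 14 months.

14 months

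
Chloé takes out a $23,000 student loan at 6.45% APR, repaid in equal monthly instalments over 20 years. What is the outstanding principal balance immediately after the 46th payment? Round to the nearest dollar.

With monthly rate i = 6.45%/12 = 0.0053750, the balance after k of n payments is P · [(1+i)^n − (1+i)^k] / [(1+i)^n − 1].
(1+0.0053750)^240 = 3.62025874 and (1+0.0053750)^46 = 1.27965164, so the balance is 23,000 × (3.62025874 − 1.27965164) / (3.62025874 − 1) = $20,545.29.

$20,545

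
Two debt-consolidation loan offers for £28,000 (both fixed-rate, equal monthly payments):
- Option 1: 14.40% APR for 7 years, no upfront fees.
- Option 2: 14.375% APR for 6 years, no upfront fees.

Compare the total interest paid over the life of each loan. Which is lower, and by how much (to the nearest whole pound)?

Option 2 by £2,651

Option 1: monthly rate = 14.4%/12 = 0.0120000; payment = 28,000 × 0.0120000 / (1 − (1+0.0120000)^−84) = £530.93.
Total interest on Option 1 = 84 × £530.93 − £28,000 = £16,598.12.
Option 2: monthly rate = 14.375%/12 = 0.0119792; payment = 28,000 × 0.0119792 / (1 − (1+0.0119792)^−72) = £582.60.
Total interest on Option 2 = 72 × £582.60 − £28,000 = £13,947.20.
Option 2 is lower by £2,650.92.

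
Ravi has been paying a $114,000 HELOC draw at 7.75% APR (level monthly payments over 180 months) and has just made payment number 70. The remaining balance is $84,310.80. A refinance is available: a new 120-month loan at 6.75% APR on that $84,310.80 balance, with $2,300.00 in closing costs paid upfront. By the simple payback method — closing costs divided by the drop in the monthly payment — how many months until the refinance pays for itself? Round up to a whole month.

22 months

Current payment = 114,000 × 7.75%/12 / (1 − (1+0.0064583)^−180) = $1,073.05.
Refinanced payment = 84,310.80 × 0.0056250 / (1 − (1+0.0056250)^−120) = $968.09.
Monthly savings = $1,073.05 − $968.09 = $104.96.
Break-even = $2,300.00 / $104.96 = 21.91 → 22 months.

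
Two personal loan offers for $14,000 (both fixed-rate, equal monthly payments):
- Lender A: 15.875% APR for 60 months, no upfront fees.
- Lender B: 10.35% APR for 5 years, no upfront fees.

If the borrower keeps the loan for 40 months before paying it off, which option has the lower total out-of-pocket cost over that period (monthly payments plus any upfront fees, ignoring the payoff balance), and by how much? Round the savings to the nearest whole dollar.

Lender B by $1,586

Lender A: at 15.875% the monthly rate is 0.0132292, so the payment is 14,000 × 0.0132292 / (1 − 1.0132292^−60) = $339.52.
Lender B: at 10.35% the monthly rate is 0.0086250, so the payment is 14,000 × 0.0086250 / (1 − 1.0086250^−60) = $299.88.
Over 40 months: Lender A costs 40 × $339.52 = $13,580.80; Lender B costs 40 × $299.88 = $11,995.20.
Lender B is cheaper by $13,580.80 − $11,995.20 = $1,585.60.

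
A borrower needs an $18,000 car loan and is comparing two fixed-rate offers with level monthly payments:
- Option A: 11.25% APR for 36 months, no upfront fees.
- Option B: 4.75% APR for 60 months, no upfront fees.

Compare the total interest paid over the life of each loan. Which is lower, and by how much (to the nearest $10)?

Option B by $1,030

Option A: monthly rate = 11.25%/12 = 0.0093750; payment = 18,000 × 0.0093750 / (1 − (1+0.0093750)^−36) = $591.43.
Total interest on Option A = 36 × $591.43 − $18,000 = $3,291.48.
Option B: monthly rate = 4.75%/12 = 0.0039583; payment = 18,000 × 0.0039583 / (1 − (1+0.0039583)^−60) = $337.62.
Total interest on Option B = 60 × $337.62 − $18,000 = $2,257.20.
Option B is lower by $1,034.28.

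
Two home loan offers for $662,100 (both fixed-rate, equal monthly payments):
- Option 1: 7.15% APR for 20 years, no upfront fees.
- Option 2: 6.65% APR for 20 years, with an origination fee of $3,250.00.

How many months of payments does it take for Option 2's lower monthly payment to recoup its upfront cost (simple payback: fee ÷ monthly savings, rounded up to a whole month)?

Option 1: at 7.15% the monthly rate is 0.0059583, so the payment is 662,100 × 0.0059583 / (1 − 1.0059583^−240) = $5,193.04.
Option 2: at 6.65% the monthly rate is 0.0055417, so the payment is 662,100 × 0.0055417 / (1 − 1.0055417^−240) = $4,995.08.
Monthly savings = $5,193.04 − $4,995.08 = $197.96.
Break-even = $3,250.00 / $197.96 = 16.42 → 17 months.

17 months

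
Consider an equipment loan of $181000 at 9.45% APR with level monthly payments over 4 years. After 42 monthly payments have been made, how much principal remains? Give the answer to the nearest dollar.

$26,522

With monthly rate i = 9.45%/12 = 0.0078750, the balance after k of n payments is P · [(1+i)^n − (1+i)^k] / [(1+i)^n − 1].
(1+0.0078750)^48 = 1.45720380 and (1+0.0078750)^42 = 1.39020952, so the balance is 181,000 × (1.45720380 − 1.39020952) / (1.45720380 − 1) = $26,522.01.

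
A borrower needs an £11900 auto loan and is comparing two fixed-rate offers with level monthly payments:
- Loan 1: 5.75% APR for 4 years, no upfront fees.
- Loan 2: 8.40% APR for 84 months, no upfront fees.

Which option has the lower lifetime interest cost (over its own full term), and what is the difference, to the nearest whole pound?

Loan 1 by £2,431

Loan 1: at 5.75% the monthly rate is 0.0047917, so the payment is 11,900 × 0.0047917 / (1 − 1.0047917^−48) = £278.11.
Total interest on Loan 1 = 48 × £278.11 − £11,900 = £1,449.28.
Loan 2: at 8.40% the monthly rate is 0.0070000, so the payment is 11,900 × 0.0070000 / (1 − 1.0070000^−84) = £187.86.
Total interest on Loan 2 = 84 × £187.86 − £11,900 = £3,880.24.
Loan 1 is lower by £2,430.96.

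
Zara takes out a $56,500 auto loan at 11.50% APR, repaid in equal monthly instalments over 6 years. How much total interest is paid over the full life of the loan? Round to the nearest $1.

$21,976

Monthly rate = 11.5%/12 = 0.0095833; payment = 56,500 × 0.0095833 / (1 − (1+0.0095833)^−72) = $1,089.95.
Total paid = 72 × $1,089.95 = $78,476.40; interest = $78,476.40 − $56,500 = $21,976.40.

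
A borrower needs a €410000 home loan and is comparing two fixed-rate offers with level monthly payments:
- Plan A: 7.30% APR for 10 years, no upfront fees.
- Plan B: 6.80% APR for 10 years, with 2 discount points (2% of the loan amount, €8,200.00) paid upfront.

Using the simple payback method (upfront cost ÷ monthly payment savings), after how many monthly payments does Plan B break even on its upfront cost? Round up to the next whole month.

Plan A: at 7.30% the monthly rate is 0.0060833, so the payment is 410,000 × 0.0060833 / (1 − 1.0060833^−120) = €4,824.08.
Plan B: monthly rate = 6.8%/12 = 0.0056667; payment = 410,000 × 0.0056667 / (1 − (1+0.0056667)^−120) = €4,718.29.
Monthly savings = €4,824.08 − €4,718.29 = €105.79.
Break-even = €8,200.00 / €105.79 = 77.51 → 78 months.

78 months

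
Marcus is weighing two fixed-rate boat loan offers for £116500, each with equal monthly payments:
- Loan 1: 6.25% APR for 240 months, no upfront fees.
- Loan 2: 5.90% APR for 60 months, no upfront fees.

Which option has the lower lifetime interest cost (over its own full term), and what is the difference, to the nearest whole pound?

Loan 2 by £69,556

Loan 1: monthly rate = 6.25%/12 = 0.0052083; payment = 116,500 × 0.0052083 / (1 − (1+0.0052083)^−240) = £851.53.
Total interest on Loan 1 = 240 × £851.53 − £116,500 = £87,867.20.
Loan 2: at 5.90% the monthly rate is 0.0049167, so the payment is 116,500 × 0.0049167 / (1 − 1.0049167^−60) = £2,246.86.
Total interest on Loan 2 = 60 × £2,246.86 − £116,500 = £18,311.60.
Loan 2 is lower by £69,555.60.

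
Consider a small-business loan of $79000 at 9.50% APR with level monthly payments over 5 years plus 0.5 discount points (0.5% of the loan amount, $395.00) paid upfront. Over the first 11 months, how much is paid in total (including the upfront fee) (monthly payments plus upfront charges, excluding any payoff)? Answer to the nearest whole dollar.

$18,646

Monthly rate = 9.5%/12 = 0.0079167; payment = 79,000 × 0.0079167 / (1 − (1+0.0079167)^−60) = $1,659.15.
Total outlay = 11 × $1,659.15 + $395.00 = $18,645.65.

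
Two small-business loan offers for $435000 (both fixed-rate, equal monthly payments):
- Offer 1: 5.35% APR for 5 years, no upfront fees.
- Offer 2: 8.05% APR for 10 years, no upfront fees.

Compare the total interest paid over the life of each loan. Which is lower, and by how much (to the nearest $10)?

Offer 1: monthly rate = 5.35%/12 = 0.0044583; payment = 435,000 × 0.0044583 / (1 − (1+0.0044583)^−60) = $8,278.92.
Total interest on Offer 1 = 60 × $8,278.92 − $435,000 = $61,735.20.
Offer 2: at 8.05% the monthly rate is 0.0067083, so the payment is 435,000 × 0.0067083 / (1 − 1.0067083^−120) = $5,289.25.
Total interest on Offer 2 = 120 × $5,289.25 − $435,000 = $199,710.00.
Offer 1 is lower by $137,974.80.

Offer 1 by $137,970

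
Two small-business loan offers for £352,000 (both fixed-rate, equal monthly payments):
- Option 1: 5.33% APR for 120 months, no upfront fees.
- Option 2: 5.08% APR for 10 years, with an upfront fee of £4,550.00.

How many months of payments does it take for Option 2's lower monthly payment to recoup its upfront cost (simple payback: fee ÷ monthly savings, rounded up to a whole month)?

Option 1: at 5.33% the monthly rate is 0.0044417, so the payment is 352,000 × 0.0044417 / (1 − 1.0044417^−120) = £3,790.54.
Option 2: at 5.08% the monthly rate is 0.0042333, so the payment is 352,000 × 0.0042333 / (1 − 1.0042333^−120) = £3,747.29.
Monthly savings = £3,790.54 − £3,747.29 = £43.25.
Break-even = £4,550.00 / £43.25 = 105.20 → 106 months.

106 months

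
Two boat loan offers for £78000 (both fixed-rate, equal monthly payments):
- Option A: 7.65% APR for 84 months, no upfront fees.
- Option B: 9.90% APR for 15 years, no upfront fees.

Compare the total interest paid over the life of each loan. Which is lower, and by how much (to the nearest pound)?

Option A: monthly rate = 7.65%/12 = 0.0063750; payment = 78,000 × 0.0063750 / (1 − (1+0.0063750)^−84) = £1,202.17.
Total interest on Option A = 84 × £1,202.17 − £78,000 = £22,982.28.
Option B: monthly rate = 9.9%/12 = 0.0082500; payment = 78,000 × 0.0082500 / (1 − (1+0.0082500)^−180) = £833.43.
Total interest on Option B = 180 × £833.43 − £78,000 = £72,017.40.
Option A is lower by £49,035.12.

Option A by £49,035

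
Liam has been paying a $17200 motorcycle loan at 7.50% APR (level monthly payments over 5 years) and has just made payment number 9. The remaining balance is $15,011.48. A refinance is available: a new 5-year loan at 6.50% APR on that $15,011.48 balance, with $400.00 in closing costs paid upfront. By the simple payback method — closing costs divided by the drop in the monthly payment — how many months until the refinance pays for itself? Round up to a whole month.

8 months

Current payment = 17,200 × 7.5%/12 / (1 − (1+0.0062500)^−60) = $344.65.
Refinanced payment = 15,011.48 × 0.0054167 / (1 − (1+0.0054167)^−60) = $293.72.
Monthly savings = $344.65 − $293.72 = $50.93.
Break-even = $400.00 / $50.93 = 7.85 → 8 months.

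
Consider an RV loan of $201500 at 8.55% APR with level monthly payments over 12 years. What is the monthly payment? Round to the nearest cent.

At 8.55% the monthly rate is 0.0071250, so the payment is 201,500 × 0.0071250 / (1 − 1.0071250^−144) = $2,242.37.

$2,242.37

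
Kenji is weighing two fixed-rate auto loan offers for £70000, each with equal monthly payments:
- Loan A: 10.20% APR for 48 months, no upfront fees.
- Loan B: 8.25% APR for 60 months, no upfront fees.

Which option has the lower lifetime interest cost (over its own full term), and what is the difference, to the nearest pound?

Loan A: monthly rate = 10.2%/12 = 0.0085000; payment = 70,000 × 0.0085000 / (1 − (1+0.0085000)^−48) = £1,782.11.
Total interest on Loan A = 48 × £1,782.11 − £70,000 = £15,541.28.
Loan B: at 8.25% the monthly rate is 0.0068750, so the payment is 70,000 × 0.0068750 / (1 − 1.0068750^−60) = £1,427.74.
Total interest on Loan B = 60 × £1,427.74 − £70,000 = £15,664.40.
Loan A is lower by £123.12.

Loan A by £123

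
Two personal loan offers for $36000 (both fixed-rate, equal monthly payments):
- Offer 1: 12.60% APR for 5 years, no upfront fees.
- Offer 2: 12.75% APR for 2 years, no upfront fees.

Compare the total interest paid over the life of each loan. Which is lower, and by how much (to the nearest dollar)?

Offer 2 by $7,731

Offer 1: monthly rate = 12.6%/12 = 0.0105000; payment = 36,000 × 0.0105000 / (1 − (1+0.0105000)^−60) = $811.76.
Total interest on Offer 1 = 60 × $811.76 − $36,000 = $12,705.60.
Offer 2: at 12.75% the monthly rate is 0.0106250, so the payment is 36,000 × 0.0106250 / (1 − 1.0106250^−24) = $1,707.28.
Total interest on Offer 2 = 24 × $1,707.28 − $36,000 = $4,974.72.
Offer 2 is lower by $7,730.88.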